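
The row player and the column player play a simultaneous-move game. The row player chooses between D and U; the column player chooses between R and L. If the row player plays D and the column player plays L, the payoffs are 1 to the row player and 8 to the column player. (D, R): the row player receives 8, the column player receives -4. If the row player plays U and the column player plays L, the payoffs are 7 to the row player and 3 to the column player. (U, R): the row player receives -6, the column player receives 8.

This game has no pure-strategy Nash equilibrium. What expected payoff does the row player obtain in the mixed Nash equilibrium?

For the row player to be willing to mix, the row player must be indifferent between D and U, which pins down the column player's mix.
  the row player's expected payoff from D: q·8 + (1−q)·1 = 7q + 1
  the row player's expected payoff from U: q·(-6) + (1−q)·7 = -13q + 7
  7q + 1 = -13q + 7  ⇒  20q = 6  ⇒  q = 3/10.
At equilibrium the row player is indifferent across rows, so the row player's payoff equals the payoff from D: (3/10)·8 + (7/10)·1 = 31/10.

31/10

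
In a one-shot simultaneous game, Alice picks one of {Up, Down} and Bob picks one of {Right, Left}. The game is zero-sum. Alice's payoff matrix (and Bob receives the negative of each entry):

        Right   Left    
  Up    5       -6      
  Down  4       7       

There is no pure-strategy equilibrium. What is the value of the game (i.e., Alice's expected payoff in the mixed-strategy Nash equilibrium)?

v = 59/14

Set Alice's expected payoff from Up equal to that from Down:
  Alice's payoff from Up: q·5 + (1−q)·(-6) = 11q - 6
  Alice's payoff from Down: q·4 + (1−q)·7 = -3q + 7
  11q - 6 = -3q + 7  ⇒  14q = 13  ⇒  q = 13/14.
The value is Alice's expected payoff against this mix (using Up): (13/14)·5 + (1/14)·(-6) = 59/14.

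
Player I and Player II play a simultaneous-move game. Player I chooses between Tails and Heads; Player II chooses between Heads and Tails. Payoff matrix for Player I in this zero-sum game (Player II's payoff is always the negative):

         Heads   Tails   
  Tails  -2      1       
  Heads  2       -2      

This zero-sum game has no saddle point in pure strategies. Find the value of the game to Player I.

v = -2/7

Set Player I's expected payoff from Tails equal to that from Heads:
  Player I's payoff to Tails: q·(-2) + (1−q)·1 = -3q + 1
  Player I's payoff to Heads: q·2 + (1−q)·(-2) = 4q - 2
  -3q + 1 = 4q - 2  ⇒  -7q = -3  ⇒  q = 3/7.
The value is Player I's expected payoff against this mix (using Tails): (3/7)·(-2) + (4/7)·1 = -2/7.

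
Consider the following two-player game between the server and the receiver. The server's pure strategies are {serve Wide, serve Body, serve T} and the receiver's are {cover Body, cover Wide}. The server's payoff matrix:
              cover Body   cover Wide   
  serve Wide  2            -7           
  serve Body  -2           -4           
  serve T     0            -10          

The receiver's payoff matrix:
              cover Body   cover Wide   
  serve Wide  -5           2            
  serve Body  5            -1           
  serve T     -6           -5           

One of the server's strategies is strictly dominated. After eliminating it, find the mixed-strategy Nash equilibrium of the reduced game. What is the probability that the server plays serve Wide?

p = 6/13

The server's strategy serve T is strictly dominated by serve Wide: 2 > 0 and -7 > -10. Eliminate serve T.
For the receiver to be willing to mix, the receiver must be indifferent between cover Body and cover Wide, which pins down the server's mix.
  the receiver's expected payoff from cover Body: p·(-5) + (1−p)·5 = -10p + 5
  the receiver's expected payoff from cover Wide: p·2 + (1−p)·(-1) = 3p - 1
  -10p + 5 = 3p - 1  ⇒  -13p = -6  ⇒  p = 6/13.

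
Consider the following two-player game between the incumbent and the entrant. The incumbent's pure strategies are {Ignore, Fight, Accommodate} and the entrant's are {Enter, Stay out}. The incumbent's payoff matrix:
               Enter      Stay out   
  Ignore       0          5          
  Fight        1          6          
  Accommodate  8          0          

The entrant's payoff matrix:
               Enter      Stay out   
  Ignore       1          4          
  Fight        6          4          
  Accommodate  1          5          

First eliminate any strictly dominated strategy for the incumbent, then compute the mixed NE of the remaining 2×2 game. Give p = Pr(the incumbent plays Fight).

p = 2/3

The incumbent's strategy Ignore is strictly dominated by Fight: 1 > 0 and 6 > 5. Eliminate Ignore.
The incumbent's mix must leave the entrant indifferent between Enter and Stay out.
  the entrant's payoff to Enter: p·6 + (1−p)·1 = 5p + 1
  the entrant's payoff to Stay out: p·4 + (1−p)·5 = -p + 5
  5p + 1 = -p + 5  ⇒  6p = 4  ⇒  p = 2/3.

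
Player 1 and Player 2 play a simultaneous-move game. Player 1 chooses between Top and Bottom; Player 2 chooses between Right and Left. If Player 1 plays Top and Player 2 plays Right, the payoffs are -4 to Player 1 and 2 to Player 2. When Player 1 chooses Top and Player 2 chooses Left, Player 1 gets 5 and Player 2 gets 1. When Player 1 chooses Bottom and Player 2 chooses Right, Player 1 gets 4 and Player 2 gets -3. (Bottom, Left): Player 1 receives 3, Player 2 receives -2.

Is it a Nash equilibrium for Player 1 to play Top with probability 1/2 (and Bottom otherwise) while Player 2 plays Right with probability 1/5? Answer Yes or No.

Yes

Check Player 2's indifference given Player 1's mix p = 1/2:
  payoff from Right = -1/2; payoff from Left = -1/2 — equal.
Check Player 1's indifference given Player 2's mix q = 1/5:
  payoff from Top = 16/5; payoff from Bottom = 16/5 — equal.
Both players are indifferent, so neither can profitably deviate.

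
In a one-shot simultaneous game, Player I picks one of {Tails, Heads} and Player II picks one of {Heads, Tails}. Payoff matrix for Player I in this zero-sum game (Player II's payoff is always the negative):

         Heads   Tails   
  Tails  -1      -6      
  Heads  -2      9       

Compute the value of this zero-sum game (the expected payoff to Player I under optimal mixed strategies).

Player I's indifference between Tails and Heads determines Player II's mixing probability q:
  Player I's expected payoff from Tails: q·(-1) + (1−q)·(-6) = 5q - 6
  Player I's expected payoff from Heads: q·(-2) + (1−q)·9 = -11q + 9
  5q - 6 = -11q + 9  ⇒  16q = 15  ⇒  q = 15/16.
The value is Player I's expected payoff against this mix (using Tails): (15/16)·(-1) + (1/16)·(-6) = -21/16.

v = -21/16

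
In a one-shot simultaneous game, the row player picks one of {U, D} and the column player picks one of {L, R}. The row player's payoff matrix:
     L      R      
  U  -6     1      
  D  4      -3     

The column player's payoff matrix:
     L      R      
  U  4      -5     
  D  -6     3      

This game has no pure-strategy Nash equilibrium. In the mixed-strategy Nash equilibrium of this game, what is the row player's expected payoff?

In a mixed equilibrium the row player is indifferent between U and D; this condition fixes q.
  the row player's payoff from U: q·(-6) + (1−q)·1 = -7q + 1
  the row player's payoff from D: q·4 + (1−q)·(-3) = 7q - 3
  -7q + 1 = 7q - 3  ⇒  -14q = -4  ⇒  q = 2/7.
At equilibrium the row player is indifferent across rows, so the row player's payoff equals the payoff from U: (2/7)·(-6) + (5/7)·1 = -1.

-1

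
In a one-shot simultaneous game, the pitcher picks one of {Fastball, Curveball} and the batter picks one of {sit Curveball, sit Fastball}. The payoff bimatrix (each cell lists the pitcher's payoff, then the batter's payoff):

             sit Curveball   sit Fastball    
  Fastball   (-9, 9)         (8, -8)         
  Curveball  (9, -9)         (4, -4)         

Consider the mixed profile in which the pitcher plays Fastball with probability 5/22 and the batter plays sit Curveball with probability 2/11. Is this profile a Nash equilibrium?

Check the batter's indifference given the pitcher's mix p = 5/22:
  payoff from sit Curveball = -54/11; payoff from sit Fastball = -54/11 — equal.
Check the pitcher's indifference given the batter's mix q = 2/11:
  payoff from Fastball = 54/11; payoff from Curveball = 54/11 — equal.
Both players are indifferent, so neither can profitably deviate.

Yes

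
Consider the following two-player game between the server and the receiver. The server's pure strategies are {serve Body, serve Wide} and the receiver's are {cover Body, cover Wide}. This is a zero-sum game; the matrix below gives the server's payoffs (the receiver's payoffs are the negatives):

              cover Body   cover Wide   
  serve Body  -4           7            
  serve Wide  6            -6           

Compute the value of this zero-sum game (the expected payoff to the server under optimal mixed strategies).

v = 18/23

The receiver's mix must leave the server indifferent between serve Body and serve Wide.
  the server's payoff to serve Body: q·(-4) + (1−q)·7 = -11q + 7
  the server's payoff to serve Wide: q·6 + (1−q)·(-6) = 12q - 6
  -11q + 7 = 12q - 6  ⇒  -23q = -13  ⇒  q = 13/23.
The value is the server's expected payoff against this mix (using serve Body): (13/23)·(-4) + (10/23)·7 = 18/23.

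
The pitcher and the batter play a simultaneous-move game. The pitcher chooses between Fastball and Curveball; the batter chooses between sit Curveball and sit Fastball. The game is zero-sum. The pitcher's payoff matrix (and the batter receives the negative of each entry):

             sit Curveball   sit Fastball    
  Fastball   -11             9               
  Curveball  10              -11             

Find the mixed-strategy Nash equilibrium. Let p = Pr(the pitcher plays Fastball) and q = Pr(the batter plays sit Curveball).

p = 21/41, q = 20/41

Set the batter's expected payoff from sit Curveball equal to that from sit Fastball:
  the batter's payoff to sit Curveball: p·11 + (1−p)·(-10) = 21p - 10
  the batter's payoff to sit Fastball: p·(-9) + (1−p)·11 = -20p + 11
  21p - 10 = -20p + 11  ⇒  41p = 21  ⇒  p = 21/41.
The pitcher's indifference between Fastball and Curveball determines the batter's mixing probability q:
  the pitcher's payoff to Fastball: q·(-11) + (1−q)·9 = -20q + 9
  the pitcher's payoff to Curveball: q·10 + (1−q)·(-11) = 21q - 11
  -20q + 9 = 21q - 11  ⇒  -41q = -20  ⇒  q = 20/41.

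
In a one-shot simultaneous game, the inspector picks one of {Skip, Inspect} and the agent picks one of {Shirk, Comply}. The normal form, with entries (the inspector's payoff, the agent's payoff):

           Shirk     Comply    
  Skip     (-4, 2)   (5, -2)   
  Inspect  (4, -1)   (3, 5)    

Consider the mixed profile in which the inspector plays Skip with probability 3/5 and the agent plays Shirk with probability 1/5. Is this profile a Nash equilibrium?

Yes

Check the agent's indifference given the inspector's mix p = 3/5:
  payoff from Shirk = 4/5; payoff from Comply = 4/5 — equal.
Check the inspector's indifference given the agent's mix q = 1/5:
  payoff from Skip = 16/5; payoff from Inspect = 16/5 — equal.
Both players are indifferent, so neither can profitably deviate.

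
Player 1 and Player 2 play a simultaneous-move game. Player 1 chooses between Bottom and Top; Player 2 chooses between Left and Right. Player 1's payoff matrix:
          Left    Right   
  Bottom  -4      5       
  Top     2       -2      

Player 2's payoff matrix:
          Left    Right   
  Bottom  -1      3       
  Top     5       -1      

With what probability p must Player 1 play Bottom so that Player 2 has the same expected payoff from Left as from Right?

p = 3/5

Set Player 2's expected payoff from Left equal to that from Right:
  Player 2's payoff to Left: p·(-1) + (1−p)·5 = -6p + 5
  Player 2's payoff to Right: p·3 + (1−p)·(-1) = 4p - 1
  -6p + 5 = 4p - 1  ⇒  -10p = -6  ⇒  p = 3/5.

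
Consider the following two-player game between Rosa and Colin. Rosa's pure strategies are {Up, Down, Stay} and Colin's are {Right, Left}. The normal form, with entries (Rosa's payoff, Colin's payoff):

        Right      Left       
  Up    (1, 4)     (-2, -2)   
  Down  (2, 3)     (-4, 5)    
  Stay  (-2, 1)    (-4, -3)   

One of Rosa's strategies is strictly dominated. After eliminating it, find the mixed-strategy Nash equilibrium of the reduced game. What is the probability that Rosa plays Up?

p = 1/4

Rosa's strategy Stay is strictly dominated by Up: 1 > -2 and -2 > -4. Eliminate Stay.
Colin's indifference between Right and Left determines Rosa's mixing probability p:
  Colin's expected payoff from Right: p·4 + (1−p)·3 = p + 3
  Colin's expected payoff from Left: p·(-2) + (1−p)·5 = -7p + 5
  p + 3 = -7p + 5  ⇒  8p = 2  ⇒  p = 1/4.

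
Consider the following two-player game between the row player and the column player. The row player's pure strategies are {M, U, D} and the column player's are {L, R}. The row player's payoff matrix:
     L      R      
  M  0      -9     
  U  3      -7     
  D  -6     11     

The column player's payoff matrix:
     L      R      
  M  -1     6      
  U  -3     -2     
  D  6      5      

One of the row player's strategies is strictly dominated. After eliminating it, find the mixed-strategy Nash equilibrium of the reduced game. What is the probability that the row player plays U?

p = 1/2

The row player's strategy M is strictly dominated by U: 3 > 0 and -7 > -9. Eliminate M.
Set the column player's expected payoff from L equal to that from R:
  the column player's payoff to L: p·(-3) + (1−p)·6 = -9p + 6
  the column player's payoff to R: p·(-2) + (1−p)·5 = -7p + 5
  -9p + 6 = -7p + 5  ⇒  -2p = -1  ⇒  p = 1/2.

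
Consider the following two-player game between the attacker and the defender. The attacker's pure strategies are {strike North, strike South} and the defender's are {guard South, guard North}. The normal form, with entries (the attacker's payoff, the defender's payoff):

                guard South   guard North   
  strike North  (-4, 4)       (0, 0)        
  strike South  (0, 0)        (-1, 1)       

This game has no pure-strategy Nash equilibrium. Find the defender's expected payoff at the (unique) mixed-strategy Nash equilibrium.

4/5

For the defender to be willing to mix, the defender must be indifferent between guard South and guard North, which pins down the attacker's mix.
  the defender's payoff to guard South: p·4 + (1−p)·0 = 4p
  the defender's payoff to guard North: p·0 + (1−p)·1 = -p + 1
  4p = -p + 1  ⇒  5p = 1  ⇒  p = 1/5.
At equilibrium the defender is indifferent across columns, so the defender's payoff equals the payoff from guard South: (1/5)·4 + (4/5)·0 = 4/5.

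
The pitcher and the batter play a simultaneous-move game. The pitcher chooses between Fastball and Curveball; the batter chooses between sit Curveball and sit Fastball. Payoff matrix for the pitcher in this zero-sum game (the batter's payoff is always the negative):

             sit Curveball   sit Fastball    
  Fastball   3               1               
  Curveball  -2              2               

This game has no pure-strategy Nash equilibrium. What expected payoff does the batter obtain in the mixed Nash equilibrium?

The pitcher's mix must leave the batter indifferent between sit Curveball and sit Fastball.
  the batter's payoff from sit Curveball: p·(-3) + (1−p)·2 = -5p + 2
  the batter's payoff from sit Fastball: p·(-1) + (1−p)·(-2) = p - 2
  -5p + 2 = p - 2  ⇒  -6p = -4  ⇒  p = 2/3.
At equilibrium the batter is indifferent across columns, so the batter's payoff equals the payoff from sit Curveball: (2/3)·(-3) + (1/3)·2 = -4/3.

-4/3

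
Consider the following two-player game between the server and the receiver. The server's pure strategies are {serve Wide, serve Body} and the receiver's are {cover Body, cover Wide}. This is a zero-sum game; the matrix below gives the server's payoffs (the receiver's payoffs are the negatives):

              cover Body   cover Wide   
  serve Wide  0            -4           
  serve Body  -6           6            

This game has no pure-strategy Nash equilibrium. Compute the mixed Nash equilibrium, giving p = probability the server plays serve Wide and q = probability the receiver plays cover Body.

p = 3/4, q = 5/8

The server's mix must leave the receiver indifferent between cover Body and cover Wide.
  the receiver's payoff to cover Body: p·0 + (1−p)·6 = -6p + 6
  the receiver's payoff to cover Wide: p·4 + (1−p)·(-6) = 10p - 6
  -6p + 6 = 10p - 6  ⇒  -16p = -12  ⇒  p = 3/4.
In a mixed equilibrium the server is indifferent between serve Wide and serve Body; this condition fixes q.
  the server's expected payoff from serve Wide: q·0 + (1−q)·(-4) = 4q - 4
  the server's expected payoff from serve Body: q·(-6) + (1−q)·6 = -12q + 6
  4q - 4 = -12q + 6  ⇒  16q = 10  ⇒  q = 5/8.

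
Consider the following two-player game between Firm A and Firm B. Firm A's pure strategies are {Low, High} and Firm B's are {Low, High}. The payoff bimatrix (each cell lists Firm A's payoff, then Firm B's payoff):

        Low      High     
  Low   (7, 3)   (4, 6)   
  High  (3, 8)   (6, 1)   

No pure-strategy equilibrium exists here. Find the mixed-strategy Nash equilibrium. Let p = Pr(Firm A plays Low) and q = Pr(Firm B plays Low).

p = 7/10, q = 1/3

Set Firm B's expected payoff from Low equal to that from High:
  Firm B's payoff from Low: p·3 + (1−p)·8 = -5p + 8
  Firm B's payoff from High: p·6 + (1−p)·1 = 5p + 1
  -5p + 8 = 5p + 1  ⇒  -10p = -7  ⇒  p = 7/10.
For Firm A to be willing to mix, Firm A must be indifferent between Low and High, which pins down Firm B's mix.
  Firm A's payoff to Low: q·7 + (1−q)·4 = 3q + 4
  Firm A's payoff to High: q·3 + (1−q)·6 = -3q + 6
  3q + 4 = -3q + 6  ⇒  6q = 2  ⇒  q = 1/3.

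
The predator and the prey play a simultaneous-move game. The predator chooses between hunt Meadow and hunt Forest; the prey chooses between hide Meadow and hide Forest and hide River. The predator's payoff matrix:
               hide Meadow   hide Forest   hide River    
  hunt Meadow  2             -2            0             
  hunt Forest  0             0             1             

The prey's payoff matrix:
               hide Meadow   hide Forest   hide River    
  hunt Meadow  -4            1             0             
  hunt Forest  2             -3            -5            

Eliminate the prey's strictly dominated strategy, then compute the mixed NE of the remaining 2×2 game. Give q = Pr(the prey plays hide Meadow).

The prey's strategy hide River is strictly dominated by hide Forest: 1 > 0 and -3 > -5. Eliminate hide River.
For the predator to be willing to mix, the predator must be indifferent between hunt Meadow and hunt Forest, which pins down the prey's mix.
  the predator's expected payoff from hunt Meadow: q·2 + (1−q)·(-2) = 4q - 2
  the predator's expected payoff from hunt Forest: q·0 + (1−q)·0 = 0
  4q - 2 = 0  ⇒  4q = 2  ⇒  q = 1/2.

q = 1/2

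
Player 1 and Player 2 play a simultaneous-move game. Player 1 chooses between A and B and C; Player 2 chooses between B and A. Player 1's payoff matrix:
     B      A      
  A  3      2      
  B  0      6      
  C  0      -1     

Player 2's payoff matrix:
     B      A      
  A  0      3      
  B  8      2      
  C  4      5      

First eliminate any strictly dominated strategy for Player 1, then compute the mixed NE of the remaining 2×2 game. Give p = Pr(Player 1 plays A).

p = 2/3

Player 1's strategy C is strictly dominated by A: 3 > 0 and 2 > -1. Eliminate C.
Set Player 2's expected payoff from B equal to that from A:
  Player 2's payoff from B: p·0 + (1−p)·8 = -8p + 8
  Player 2's payoff from A: p·3 + (1−p)·2 = p + 2
  -8p + 8 = p + 2  ⇒  -9p = -6  ⇒  p = 2/3.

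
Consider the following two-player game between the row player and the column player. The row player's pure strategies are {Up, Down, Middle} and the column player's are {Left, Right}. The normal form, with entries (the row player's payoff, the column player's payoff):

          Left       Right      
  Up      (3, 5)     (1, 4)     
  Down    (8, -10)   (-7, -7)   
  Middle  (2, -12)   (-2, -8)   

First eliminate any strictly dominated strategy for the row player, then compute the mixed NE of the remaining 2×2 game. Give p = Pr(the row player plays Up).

The row player's strategy Middle is strictly dominated by Up: 3 > 2 and 1 > -2. Eliminate Middle.
The row player's mix must leave the column player indifferent between Left and Right.
  the column player's expected payoff from Left: p·5 + (1−p)·(-10) = 15p - 10
  the column player's expected payoff from Right: p·4 + (1−p)·(-7) = 11p - 7
  15p - 10 = 11p - 7  ⇒  4p = 3  ⇒  p = 3/4.

p = 3/4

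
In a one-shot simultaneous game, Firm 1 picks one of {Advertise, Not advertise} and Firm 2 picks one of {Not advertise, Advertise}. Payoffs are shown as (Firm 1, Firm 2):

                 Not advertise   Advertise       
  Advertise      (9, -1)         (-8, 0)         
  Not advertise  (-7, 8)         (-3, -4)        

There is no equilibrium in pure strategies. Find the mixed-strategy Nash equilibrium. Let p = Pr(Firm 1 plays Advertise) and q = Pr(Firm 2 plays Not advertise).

For Firm 2 to be willing to mix, Firm 2 must be indifferent between Not advertise and Advertise, which pins down Firm 1's mix.
  Firm 2's payoff to Not advertise: p·(-1) + (1−p)·8 = -9p + 8
  Firm 2's payoff to Advertise: p·0 + (1−p)·(-4) = 4p - 4
  -9p + 8 = 4p - 4  ⇒  -13p = -12  ⇒  p = 12/13.
Set Firm 1's expected payoff from Advertise equal to that from Not advertise:
  Firm 1's payoff from Advertise: q·9 + (1−q)·(-8) = 17q - 8
  Firm 1's payoff from Not advertise: q·(-7) + (1−q)·(-3) = -4q - 3
  17q - 8 = -4q - 3  ⇒  21q = 5  ⇒  q = 5/21.

p = 12/13, q = 5/21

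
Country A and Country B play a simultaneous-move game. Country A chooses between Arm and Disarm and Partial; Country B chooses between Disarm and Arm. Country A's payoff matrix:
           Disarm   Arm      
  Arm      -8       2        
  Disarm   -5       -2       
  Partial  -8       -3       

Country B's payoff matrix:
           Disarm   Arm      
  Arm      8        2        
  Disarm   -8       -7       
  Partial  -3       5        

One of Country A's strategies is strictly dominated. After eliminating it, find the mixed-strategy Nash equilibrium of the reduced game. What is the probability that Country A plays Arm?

p = 1/7

Country A's strategy Partial is strictly dominated by Disarm: -5 > -8 and -2 > -3. Eliminate Partial.
Country B's indifference between Disarm and Arm determines Country A's mixing probability p:
  Country B's expected payoff from Disarm: p·8 + (1−p)·(-8) = 16p - 8
  Country B's expected payoff from Arm: p·2 + (1−p)·(-7) = 9p - 7
  16p - 8 = 9p - 7  ⇒  7p = 1  ⇒  p = 1/7.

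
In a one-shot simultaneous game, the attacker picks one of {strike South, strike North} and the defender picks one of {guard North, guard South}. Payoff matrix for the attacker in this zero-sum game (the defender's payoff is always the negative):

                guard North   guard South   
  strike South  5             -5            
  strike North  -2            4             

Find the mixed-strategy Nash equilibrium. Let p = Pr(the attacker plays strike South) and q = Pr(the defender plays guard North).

p = 3/8, q = 9/16

For the defender to be willing to mix, the defender must be indifferent between guard North and guard South, which pins down the attacker's mix.
  the defender's expected payoff from guard North: p·(-5) + (1−p)·2 = -7p + 2
  the defender's expected payoff from guard South: p·5 + (1−p)·(-4) = 9p - 4
  -7p + 2 = 9p - 4  ⇒  -16p = -6  ⇒  p = 3/8.
Set the attacker's expected payoff from strike South equal to that from strike North:
  the attacker's payoff from strike South: q·5 + (1−q)·(-5) = 10q - 5
  the attacker's payoff from strike North: q·(-2) + (1−q)·4 = -6q + 4
  10q - 5 = -6q + 4  ⇒  16q = 9  ⇒  q = 9/16.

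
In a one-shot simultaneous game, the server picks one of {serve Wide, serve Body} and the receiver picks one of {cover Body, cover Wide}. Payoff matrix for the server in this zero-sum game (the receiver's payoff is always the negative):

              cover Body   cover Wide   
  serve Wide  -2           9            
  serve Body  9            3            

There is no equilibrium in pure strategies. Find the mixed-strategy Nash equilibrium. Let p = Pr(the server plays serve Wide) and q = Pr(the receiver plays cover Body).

The server's mix must leave the receiver indifferent between cover Body and cover Wide.
  the receiver's expected payoff from cover Body: p·2 + (1−p)·(-9) = 11p - 9
  the receiver's expected payoff from cover Wide: p·(-9) + (1−p)·(-3) = -6p - 3
  11p - 9 = -6p - 3  ⇒  17p = 6  ⇒  p = 6/17.
The receiver's mix must leave the server indifferent between serve Wide and serve Body.
  the server's payoff to serve Wide: q·(-2) + (1−q)·9 = -11q + 9
  the server's payoff to serve Body: q·9 + (1−q)·3 = 6q + 3
  -11q + 9 = 6q + 3  ⇒  -17q = -6  ⇒  q = 6/17.

p = 6/17, q = 6/17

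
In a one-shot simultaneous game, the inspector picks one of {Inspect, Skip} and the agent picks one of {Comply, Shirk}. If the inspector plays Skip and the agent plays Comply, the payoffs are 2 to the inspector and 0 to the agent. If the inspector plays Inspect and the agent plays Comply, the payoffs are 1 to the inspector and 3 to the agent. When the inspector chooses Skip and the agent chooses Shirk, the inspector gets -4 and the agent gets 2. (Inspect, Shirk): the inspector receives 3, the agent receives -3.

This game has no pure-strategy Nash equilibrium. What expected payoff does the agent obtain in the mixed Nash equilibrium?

3/4

In a mixed equilibrium the agent is indifferent between Comply and Shirk; this condition fixes p.
  the agent's payoff to Comply: p·3 + (1−p)·0 = 3p
  the agent's payoff to Shirk: p·(-3) + (1−p)·2 = -5p + 2
  3p = -5p + 2  ⇒  8p = 2  ⇒  p = 1/4.
At equilibrium the agent is indifferent across columns, so the agent's payoff equals the payoff from Comply: (1/4)·3 + (3/4)·0 = 3/4.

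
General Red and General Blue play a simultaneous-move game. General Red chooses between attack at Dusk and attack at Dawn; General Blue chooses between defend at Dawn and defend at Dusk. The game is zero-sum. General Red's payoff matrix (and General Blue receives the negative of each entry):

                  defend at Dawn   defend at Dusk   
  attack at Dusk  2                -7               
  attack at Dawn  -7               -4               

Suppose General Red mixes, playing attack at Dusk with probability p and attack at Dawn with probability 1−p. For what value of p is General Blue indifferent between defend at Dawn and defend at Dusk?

p = 1/4

In a mixed equilibrium General Blue is indifferent between defend at Dawn and defend at Dusk; this condition fixes p.
  General Blue's expected payoff from defend at Dawn: p·(-2) + (1−p)·7 = -9p + 7
  General Blue's expected payoff from defend at Dusk: p·7 + (1−p)·4 = 3p + 4
  -9p + 7 = 3p + 4  ⇒  -12p = -3  ⇒  p = 1/4.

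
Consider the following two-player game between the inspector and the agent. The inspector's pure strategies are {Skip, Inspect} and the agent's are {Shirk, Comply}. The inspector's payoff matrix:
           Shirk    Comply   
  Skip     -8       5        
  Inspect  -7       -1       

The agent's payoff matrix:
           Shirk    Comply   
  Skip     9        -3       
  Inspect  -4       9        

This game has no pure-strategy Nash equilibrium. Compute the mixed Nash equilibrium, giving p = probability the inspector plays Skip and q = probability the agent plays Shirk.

p = 13/25, q = 6/7

In a mixed equilibrium the agent is indifferent between Shirk and Comply; this condition fixes p.
  the agent's payoff from Shirk: p·9 + (1−p)·(-4) = 13p - 4
  the agent's payoff from Comply: p·(-3) + (1−p)·9 = -12p + 9
  13p - 4 = -12p + 9  ⇒  25p = 13  ⇒  p = 13/25.
In a mixed equilibrium the inspector is indifferent between Skip and Inspect; this condition fixes q.
  the inspector's expected payoff from Skip: q·(-8) + (1−q)·5 = -13q + 5
  the inspector's expected payoff from Inspect: q·(-7) + (1−q)·(-1) = -6q - 1
  -13q + 5 = -6q - 1  ⇒  -7q = -6  ⇒  q = 6/7.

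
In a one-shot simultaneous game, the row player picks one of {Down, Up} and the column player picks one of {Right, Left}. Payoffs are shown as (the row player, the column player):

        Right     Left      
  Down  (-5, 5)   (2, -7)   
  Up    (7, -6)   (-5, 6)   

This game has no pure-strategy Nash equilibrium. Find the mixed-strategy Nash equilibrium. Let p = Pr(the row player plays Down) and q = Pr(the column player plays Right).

Set the column player's expected payoff from Right equal to that from Left:
  the column player's expected payoff from Right: p·5 + (1−p)·(-6) = 11p - 6
  the column player's expected payoff from Left: p·(-7) + (1−p)·6 = -13p + 6
  11p - 6 = -13p + 6  ⇒  24p = 12  ⇒  p = 1/2.
The row player's indifference between Down and Up determines the column player's mixing probability q:
  the row player's expected payoff from Down: q·(-5) + (1−q)·2 = -7q + 2
  the row player's expected payoff from Up: q·7 + (1−q)·(-5) = 12q - 5
  -7q + 2 = 12q - 5  ⇒  -19q = -7  ⇒  q = 7/19.

p = 1/2, q = 7/19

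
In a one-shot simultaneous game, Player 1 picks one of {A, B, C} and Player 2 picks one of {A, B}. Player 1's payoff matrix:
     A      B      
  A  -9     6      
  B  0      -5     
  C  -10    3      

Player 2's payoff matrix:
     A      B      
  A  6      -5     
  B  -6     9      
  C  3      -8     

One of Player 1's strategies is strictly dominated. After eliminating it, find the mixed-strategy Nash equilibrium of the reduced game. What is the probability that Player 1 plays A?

Player 1's strategy C is strictly dominated by A: -9 > -10 and 6 > 3. Eliminate C.
In a mixed equilibrium Player 2 is indifferent between A and B; this condition fixes p.
  Player 2's payoff to A: p·6 + (1−p)·(-6) = 12p - 6
  Player 2's payoff to B: p·(-5) + (1−p)·9 = -14p + 9
  12p - 6 = -14p + 9  ⇒  26p = 15  ⇒  p = 15/26.

p = 15/26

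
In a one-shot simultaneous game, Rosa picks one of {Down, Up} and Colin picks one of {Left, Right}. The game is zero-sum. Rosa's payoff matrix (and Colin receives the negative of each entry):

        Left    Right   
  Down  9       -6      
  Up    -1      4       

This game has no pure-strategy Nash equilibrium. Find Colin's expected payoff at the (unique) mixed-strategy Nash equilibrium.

-3/2

Rosa's mix must leave Colin indifferent between Left and Right.
  Colin's expected payoff from Left: p·(-9) + (1−p)·1 = -10p + 1
  Colin's expected payoff from Right: p·6 + (1−p)·(-4) = 10p - 4
  -10p + 1 = 10p - 4  ⇒  -20p = -5  ⇒  p = 1/4.
At equilibrium Colin is indifferent across columns, so Colin's payoff equals the payoff from Left: (1/4)·(-9) + (3/4)·1 = -3/2.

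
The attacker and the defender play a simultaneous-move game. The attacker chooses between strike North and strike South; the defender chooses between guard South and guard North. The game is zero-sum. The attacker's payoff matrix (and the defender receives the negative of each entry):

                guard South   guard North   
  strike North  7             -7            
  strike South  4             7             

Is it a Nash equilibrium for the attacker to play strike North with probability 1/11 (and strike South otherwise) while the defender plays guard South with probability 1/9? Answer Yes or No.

No

Given the attacker's mix p = 1/11, the defender's payoff from guard South is -47/11 but from guard North is -63/11. The defender strictly prefers guard South, so the defender would not mix.
So the proposed profile is not a Nash equilibrium.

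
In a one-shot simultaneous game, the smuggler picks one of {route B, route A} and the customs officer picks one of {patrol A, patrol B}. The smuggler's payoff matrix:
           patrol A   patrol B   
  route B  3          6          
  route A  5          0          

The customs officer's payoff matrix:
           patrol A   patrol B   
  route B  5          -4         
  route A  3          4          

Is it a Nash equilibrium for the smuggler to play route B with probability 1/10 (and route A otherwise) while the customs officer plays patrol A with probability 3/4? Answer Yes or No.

Check the customs officer's indifference given the smuggler's mix p = 1/10:
  payoff from patrol A = 16/5; payoff from patrol B = 16/5 — equal.
Check the smuggler's indifference given the customs officer's mix q = 3/4:
  payoff from route B = 15/4; payoff from route A = 15/4 — equal.
Both players are indifferent, so neither can profitably deviate.

Yes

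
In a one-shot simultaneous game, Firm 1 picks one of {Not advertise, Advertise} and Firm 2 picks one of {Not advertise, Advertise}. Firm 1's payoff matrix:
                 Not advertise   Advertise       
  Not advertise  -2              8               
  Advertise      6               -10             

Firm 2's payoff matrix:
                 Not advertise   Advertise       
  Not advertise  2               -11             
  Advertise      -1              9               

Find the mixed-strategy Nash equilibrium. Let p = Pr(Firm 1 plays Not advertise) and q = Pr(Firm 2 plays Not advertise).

Firm 2's indifference between Not advertise and Advertise determines Firm 1's mixing probability p:
  Firm 2's payoff to Not advertise: p·2 + (1−p)·(-1) = 3p - 1
  Firm 2's payoff to Advertise: p·(-11) + (1−p)·9 = -20p + 9
  3p - 1 = -20p + 9  ⇒  23p = 10  ⇒  p = 10/23.
Set Firm 1's expected payoff from Not advertise equal to that from Advertise:
  Firm 1's payoff from Not advertise: q·(-2) + (1−q)·8 = -10q + 8
  Firm 1's payoff from Advertise: q·6 + (1−q)·(-10) = 16q - 10
  -10q + 8 = 16q - 10  ⇒  -26q = -18  ⇒  q = 9/13.

p = 10/23, q = 9/13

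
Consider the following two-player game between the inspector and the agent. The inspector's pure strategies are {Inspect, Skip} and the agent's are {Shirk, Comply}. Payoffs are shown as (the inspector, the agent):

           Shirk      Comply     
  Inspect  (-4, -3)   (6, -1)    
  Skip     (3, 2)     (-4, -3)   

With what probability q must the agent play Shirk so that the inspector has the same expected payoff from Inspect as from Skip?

For the inspector to be willing to mix, the inspector must be indifferent between Inspect and Skip, which pins down the agent's mix.
  the inspector's expected payoff from Inspect: q·(-4) + (1−q)·6 = -10q + 6
  the inspector's expected payoff from Skip: q·3 + (1−q)·(-4) = 7q - 4
  -10q + 6 = 7q - 4  ⇒  -17q = -10  ⇒  q = 10/17.

q = 10/17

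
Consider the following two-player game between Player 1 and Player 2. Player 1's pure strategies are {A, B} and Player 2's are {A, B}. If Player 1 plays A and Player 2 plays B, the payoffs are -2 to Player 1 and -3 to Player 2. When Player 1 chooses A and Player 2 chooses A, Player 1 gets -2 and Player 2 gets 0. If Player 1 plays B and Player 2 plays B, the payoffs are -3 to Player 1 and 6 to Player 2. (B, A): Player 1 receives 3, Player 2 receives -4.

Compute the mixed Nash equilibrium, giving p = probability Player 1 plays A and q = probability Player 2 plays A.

p = 10/13, q = 1/6

Player 1's mix must leave Player 2 indifferent between A and B.
  Player 2's payoff from A: p·0 + (1−p)·(-4) = 4p - 4
  Player 2's payoff from B: p·(-3) + (1−p)·6 = -9p + 6
  4p - 4 = -9p + 6  ⇒  13p = 10  ⇒  p = 10/13.
For Player 1 to be willing to mix, Player 1 must be indifferent between A and B, which pins down Player 2's mix.
  Player 1's expected payoff from A: q·(-2) + (1−q)·(-2) = -2
  Player 1's expected payoff from B: q·3 + (1−q)·(-3) = 6q - 3
  -2 = 6q - 3  ⇒  -6q = -1  ⇒  q = 1/6.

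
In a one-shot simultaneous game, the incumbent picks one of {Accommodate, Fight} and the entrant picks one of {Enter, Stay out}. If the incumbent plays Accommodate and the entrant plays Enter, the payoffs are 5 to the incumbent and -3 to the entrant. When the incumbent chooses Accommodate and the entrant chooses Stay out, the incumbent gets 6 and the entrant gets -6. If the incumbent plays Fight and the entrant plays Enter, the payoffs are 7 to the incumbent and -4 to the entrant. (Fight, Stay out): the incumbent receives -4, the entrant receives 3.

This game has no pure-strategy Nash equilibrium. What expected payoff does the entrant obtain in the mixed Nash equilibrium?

-33/10

Set the entrant's expected payoff from Enter equal to that from Stay out:
  the entrant's payoff from Enter: p·(-3) + (1−p)·(-4) = p - 4
  the entrant's payoff from Stay out: p·(-6) + (1−p)·3 = -9p + 3
  p - 4 = -9p + 3  ⇒  10p = 7  ⇒  p = 7/10.
At equilibrium the entrant is indifferent across columns, so the entrant's payoff equals the payoff from Enter: (7/10)·(-3) + (3/10)·(-4) = -33/10.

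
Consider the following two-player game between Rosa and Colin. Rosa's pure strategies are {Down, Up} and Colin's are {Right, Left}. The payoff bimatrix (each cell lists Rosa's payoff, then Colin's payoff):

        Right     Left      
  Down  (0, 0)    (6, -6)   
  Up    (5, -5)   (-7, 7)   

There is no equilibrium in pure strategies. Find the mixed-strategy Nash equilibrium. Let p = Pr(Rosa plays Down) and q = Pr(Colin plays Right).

p = 2/3, q = 13/18

Colin's indifference between Right and Left determines Rosa's mixing probability p:
  Colin's payoff to Right: p·0 + (1−p)·(-5) = 5p - 5
  Colin's payoff to Left: p·(-6) + (1−p)·7 = -13p + 7
  5p - 5 = -13p + 7  ⇒  18p = 12  ⇒  p = 2/3.
Set Rosa's expected payoff from Down equal to that from Up:
  Rosa's payoff from Down: q·0 + (1−q)·6 = -6q + 6
  Rosa's payoff from Up: q·5 + (1−q)·(-7) = 12q - 7
  -6q + 6 = 12q - 7  ⇒  -18q = -13  ⇒  q = 13/18.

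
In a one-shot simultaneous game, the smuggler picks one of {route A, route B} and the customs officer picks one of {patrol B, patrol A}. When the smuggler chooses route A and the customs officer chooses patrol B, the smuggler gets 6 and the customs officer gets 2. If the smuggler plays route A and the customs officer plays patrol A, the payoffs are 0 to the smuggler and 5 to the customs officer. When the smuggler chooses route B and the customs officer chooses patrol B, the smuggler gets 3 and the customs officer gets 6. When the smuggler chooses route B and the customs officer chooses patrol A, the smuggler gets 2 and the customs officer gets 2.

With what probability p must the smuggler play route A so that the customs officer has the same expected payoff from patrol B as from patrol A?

In a mixed equilibrium the customs officer is indifferent between patrol B and patrol A; this condition fixes p.
  the customs officer's payoff from patrol B: p·2 + (1−p)·6 = -4p + 6
  the customs officer's payoff from patrol A: p·5 + (1−p)·2 = 3p + 2
  -4p + 6 = 3p + 2  ⇒  -7p = -4  ⇒  p = 4/7.

p = 4/7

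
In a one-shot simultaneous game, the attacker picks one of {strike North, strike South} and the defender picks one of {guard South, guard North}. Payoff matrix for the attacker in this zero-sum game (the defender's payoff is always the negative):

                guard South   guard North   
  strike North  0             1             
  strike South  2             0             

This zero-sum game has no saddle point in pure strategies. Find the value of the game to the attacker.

For the attacker to be willing to mix, the attacker must be indifferent between strike North and strike South, which pins down the defender's mix.
  the attacker's expected payoff from strike North: q·0 + (1−q)·1 = -q + 1
  the attacker's expected payoff from strike South: q·2 + (1−q)·0 = 2q
  -q + 1 = 2q  ⇒  -3q = -1  ⇒  q = 1/3.
The value is the attacker's expected payoff against this mix (using strike North): (1/3)·0 + (2/3)·1 = 2/3.

v = 2/3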